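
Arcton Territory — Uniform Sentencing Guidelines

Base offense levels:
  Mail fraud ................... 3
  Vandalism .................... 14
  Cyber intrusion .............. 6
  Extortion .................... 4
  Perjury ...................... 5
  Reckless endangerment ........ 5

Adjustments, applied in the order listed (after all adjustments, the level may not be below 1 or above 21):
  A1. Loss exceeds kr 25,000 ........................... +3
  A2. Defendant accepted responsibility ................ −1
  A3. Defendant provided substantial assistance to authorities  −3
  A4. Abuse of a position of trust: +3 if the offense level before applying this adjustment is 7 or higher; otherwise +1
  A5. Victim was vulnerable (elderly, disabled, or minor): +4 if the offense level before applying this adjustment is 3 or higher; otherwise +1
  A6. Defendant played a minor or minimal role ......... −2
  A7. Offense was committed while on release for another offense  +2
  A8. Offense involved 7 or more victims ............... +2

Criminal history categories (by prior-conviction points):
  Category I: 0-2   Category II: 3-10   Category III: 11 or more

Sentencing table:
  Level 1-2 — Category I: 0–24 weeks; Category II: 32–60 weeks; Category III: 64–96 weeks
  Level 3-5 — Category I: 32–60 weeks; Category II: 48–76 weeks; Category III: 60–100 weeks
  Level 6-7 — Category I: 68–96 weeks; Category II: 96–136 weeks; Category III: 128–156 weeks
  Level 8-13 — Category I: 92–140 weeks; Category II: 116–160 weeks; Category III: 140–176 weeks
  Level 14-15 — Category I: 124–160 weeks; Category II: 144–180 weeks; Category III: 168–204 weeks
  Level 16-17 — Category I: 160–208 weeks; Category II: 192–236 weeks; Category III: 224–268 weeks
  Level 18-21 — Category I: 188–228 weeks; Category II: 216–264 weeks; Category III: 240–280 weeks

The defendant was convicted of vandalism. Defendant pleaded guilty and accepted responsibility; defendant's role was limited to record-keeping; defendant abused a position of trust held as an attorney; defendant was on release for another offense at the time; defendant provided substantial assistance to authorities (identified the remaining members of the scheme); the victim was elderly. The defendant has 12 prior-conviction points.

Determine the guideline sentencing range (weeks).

Base offense level for vandalism: 14.
A2 applies: 14 − 1 = 13.
A3 applies: 13 − 3 = 10.
A4 applies (level before this adjustment is 10 ≥ 7, so +3): 10 + 3 = 13.
A5 applies (level before this adjustment is 13 ≥ 3, so +4): 13 + 4 = 17.
A6 applies: 17 − 2 = 15.
A7 applies: 15 + 2 = 17.
A8 does not apply.
Final offense level: 17.
Criminal history: 12 prior points → Category III (11+).
Level 17 falls in the 16-17 band.
Grid: Level 16-17 × Category III = 224-268 weeks.

224-268 weeks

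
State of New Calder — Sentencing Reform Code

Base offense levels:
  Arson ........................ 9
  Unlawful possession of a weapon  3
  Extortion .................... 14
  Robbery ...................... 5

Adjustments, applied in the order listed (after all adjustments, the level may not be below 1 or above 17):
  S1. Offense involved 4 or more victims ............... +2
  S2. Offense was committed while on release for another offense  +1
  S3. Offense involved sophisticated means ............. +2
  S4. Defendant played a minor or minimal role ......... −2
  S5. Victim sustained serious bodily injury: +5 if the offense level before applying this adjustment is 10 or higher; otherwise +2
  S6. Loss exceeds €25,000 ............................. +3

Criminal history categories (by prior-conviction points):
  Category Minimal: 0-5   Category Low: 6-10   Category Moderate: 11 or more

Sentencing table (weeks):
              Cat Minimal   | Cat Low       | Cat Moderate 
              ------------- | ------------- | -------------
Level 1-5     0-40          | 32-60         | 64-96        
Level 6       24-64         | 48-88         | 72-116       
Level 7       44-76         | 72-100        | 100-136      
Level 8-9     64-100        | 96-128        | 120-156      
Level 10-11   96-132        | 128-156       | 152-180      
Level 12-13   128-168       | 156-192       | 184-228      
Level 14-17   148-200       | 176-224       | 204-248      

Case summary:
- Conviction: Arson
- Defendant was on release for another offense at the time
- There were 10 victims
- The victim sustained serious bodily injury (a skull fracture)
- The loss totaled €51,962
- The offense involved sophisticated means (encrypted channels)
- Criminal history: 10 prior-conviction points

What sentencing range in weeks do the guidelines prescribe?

176-224 weeks

Base offense level for arson: 9.
S1 applies: 9 + 2 = 11.
S2 applies: 11 + 1 = 12.
S3 applies: 12 + 2 = 14.
S5 applies (level before this adjustment is 14 ≥ 10, so +5): 14 + 5 = 19.
S6 applies: 19 + 3 = 22.
Level 22 exceeds the maximum of 17; capped at 17.
Final offense level: 17.
Criminal history: 10 prior points → Category Low (6-10).
Level 17 falls in the 14-17 band.
Grid: Level 14-17 × Category Low = 176-224 weeks.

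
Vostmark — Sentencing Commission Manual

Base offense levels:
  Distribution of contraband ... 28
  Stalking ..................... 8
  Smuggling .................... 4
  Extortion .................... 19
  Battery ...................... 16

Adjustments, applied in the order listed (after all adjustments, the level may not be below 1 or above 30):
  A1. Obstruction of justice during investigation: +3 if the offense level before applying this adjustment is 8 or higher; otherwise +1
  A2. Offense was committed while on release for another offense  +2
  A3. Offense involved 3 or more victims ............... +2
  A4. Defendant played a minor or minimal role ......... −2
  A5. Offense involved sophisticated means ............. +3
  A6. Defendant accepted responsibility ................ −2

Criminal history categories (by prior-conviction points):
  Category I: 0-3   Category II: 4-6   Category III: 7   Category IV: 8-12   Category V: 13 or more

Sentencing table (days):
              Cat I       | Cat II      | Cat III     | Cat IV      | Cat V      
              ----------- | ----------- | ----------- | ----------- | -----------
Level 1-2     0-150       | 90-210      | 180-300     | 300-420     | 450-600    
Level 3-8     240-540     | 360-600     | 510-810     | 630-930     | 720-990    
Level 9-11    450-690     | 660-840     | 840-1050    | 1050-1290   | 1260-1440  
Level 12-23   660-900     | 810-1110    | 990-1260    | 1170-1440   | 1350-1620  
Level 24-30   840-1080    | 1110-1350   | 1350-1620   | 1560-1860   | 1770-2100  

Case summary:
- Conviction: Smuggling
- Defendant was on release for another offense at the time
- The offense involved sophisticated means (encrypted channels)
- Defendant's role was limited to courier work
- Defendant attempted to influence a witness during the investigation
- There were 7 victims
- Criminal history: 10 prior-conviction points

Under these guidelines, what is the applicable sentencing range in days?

Base offense level for smuggling: 4.
A1 applies (level before this adjustment is 4 < 8, so +1): 4 + 1 = 5.
A2 applies: 5 + 2 = 7.
A3 applies: 7 + 2 = 9.
A4 applies: 9 − 2 = 7.
A5 applies: 7 + 3 = 10.
Final offense level: 10.
Criminal history: 10 prior points → Category IV (8-12).
Level 10 falls in the 9-11 band.
Grid: Level 9-11 × Category IV = 1050-1290 days.

1050-1290 days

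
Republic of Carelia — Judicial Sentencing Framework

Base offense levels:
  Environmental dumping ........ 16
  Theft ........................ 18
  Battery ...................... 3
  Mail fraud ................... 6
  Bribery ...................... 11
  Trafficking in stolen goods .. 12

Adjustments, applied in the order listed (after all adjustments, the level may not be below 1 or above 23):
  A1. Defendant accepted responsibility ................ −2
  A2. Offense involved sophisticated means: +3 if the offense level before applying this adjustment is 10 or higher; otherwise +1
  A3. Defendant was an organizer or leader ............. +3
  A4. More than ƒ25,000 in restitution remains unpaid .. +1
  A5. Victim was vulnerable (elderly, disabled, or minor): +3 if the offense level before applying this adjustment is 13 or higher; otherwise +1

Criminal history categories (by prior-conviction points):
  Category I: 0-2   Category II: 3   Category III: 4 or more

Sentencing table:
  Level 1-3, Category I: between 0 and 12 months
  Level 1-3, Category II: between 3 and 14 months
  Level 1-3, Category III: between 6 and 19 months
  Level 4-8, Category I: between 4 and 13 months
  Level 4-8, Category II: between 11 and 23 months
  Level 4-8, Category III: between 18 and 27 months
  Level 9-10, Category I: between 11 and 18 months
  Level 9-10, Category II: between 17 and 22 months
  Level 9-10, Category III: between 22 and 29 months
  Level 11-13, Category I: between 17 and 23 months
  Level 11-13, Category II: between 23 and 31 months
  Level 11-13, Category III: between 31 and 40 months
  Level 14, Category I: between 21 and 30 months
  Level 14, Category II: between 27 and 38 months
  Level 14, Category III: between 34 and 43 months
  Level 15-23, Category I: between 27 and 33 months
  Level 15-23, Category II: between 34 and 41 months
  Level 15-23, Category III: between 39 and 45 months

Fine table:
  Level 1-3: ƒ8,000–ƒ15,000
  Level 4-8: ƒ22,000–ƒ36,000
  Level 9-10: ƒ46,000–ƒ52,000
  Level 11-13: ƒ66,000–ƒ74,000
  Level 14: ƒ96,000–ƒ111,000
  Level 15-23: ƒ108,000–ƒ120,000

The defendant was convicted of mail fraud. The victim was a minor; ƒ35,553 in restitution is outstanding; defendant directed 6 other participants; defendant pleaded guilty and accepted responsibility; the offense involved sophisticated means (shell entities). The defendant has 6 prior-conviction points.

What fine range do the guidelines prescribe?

ƒ46,000–ƒ52,000

Base offense level for mail fraud: 6.
A1 applies: 6 − 2 = 4.
A2 applies (level before this adjustment is 4 < 10, so +1): 4 + 1 = 5.
A3 applies: 5 + 3 = 8.
A4 applies: 8 + 1 = 9.
A5 applies (level before this adjustment is 9 < 13, so +1): 9 + 1 = 10.
Final offense level: 10.
Level 10 falls in the 9-10 band.
Fine table: Level 9-10 → ƒ46,000–ƒ52,000.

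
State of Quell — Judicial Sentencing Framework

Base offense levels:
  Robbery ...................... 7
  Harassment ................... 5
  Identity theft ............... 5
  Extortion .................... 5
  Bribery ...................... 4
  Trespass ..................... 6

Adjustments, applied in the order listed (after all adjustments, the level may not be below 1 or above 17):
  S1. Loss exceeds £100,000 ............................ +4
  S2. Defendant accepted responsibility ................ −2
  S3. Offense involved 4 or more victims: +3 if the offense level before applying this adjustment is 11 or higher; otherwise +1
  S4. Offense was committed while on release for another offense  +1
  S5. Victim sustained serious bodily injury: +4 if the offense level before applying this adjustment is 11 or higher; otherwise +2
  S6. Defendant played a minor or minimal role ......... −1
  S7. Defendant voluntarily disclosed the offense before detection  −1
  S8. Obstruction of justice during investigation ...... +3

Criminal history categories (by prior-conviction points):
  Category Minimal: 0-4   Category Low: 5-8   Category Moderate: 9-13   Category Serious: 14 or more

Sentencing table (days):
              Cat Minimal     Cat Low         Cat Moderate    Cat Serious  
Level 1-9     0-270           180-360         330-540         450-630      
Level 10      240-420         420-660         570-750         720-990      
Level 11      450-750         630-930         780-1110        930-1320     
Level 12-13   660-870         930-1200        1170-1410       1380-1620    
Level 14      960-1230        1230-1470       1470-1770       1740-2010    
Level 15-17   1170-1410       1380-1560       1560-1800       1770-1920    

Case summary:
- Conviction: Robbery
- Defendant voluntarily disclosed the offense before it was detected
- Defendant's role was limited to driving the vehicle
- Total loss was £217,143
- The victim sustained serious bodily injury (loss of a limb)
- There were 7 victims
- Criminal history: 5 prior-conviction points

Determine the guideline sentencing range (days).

1380-1560 days

Base offense level for robbery: 7.
S1 applies: 7 + 4 = 11.
S3 applies (level before this adjustment is 11 ≥ 11, so +3): 11 + 3 = 14.
S5 applies (level before this adjustment is 14 ≥ 11, so +4): 14 + 4 = 18.
S6 applies: 18 − 1 = 17.
S7 applies: 17 − 1 = 16.
Final offense level: 16.
Criminal history: 5 prior points → Category Low (5-8).
Level 16 falls in the 15-17 band.
Grid: Level 15-17 × Category Low = 1380-1560 days.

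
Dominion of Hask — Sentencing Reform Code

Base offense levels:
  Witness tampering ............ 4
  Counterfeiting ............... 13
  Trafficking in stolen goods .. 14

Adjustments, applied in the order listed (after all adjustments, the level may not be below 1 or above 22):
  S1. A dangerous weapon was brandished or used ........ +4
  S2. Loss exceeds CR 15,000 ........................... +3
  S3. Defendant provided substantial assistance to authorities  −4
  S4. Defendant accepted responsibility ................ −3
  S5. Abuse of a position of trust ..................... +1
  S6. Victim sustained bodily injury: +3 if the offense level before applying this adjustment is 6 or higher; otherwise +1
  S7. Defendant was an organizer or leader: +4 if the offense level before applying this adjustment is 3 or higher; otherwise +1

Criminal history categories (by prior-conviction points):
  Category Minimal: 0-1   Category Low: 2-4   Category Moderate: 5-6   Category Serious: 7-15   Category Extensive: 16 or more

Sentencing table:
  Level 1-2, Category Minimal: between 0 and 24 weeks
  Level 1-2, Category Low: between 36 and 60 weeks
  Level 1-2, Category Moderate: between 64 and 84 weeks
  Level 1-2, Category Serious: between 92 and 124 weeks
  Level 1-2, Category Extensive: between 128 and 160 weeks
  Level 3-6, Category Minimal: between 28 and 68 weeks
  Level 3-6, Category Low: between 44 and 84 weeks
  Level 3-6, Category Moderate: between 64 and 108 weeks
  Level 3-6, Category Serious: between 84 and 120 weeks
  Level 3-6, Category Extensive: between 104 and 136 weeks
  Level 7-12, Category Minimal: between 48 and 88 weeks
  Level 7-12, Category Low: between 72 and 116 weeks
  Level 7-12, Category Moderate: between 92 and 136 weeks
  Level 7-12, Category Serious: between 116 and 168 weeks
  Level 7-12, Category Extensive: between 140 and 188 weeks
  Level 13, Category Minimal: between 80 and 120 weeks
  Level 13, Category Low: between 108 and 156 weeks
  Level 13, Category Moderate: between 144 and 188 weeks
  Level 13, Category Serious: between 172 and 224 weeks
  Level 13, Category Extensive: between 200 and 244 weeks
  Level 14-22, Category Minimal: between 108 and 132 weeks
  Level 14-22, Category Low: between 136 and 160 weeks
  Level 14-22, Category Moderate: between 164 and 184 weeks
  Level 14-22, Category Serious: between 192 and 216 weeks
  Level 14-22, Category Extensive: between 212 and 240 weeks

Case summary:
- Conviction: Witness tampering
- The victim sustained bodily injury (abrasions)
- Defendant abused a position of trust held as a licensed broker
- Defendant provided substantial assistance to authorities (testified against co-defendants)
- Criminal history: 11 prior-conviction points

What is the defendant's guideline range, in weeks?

92-124 weeks

Base offense level for witness tampering: 4.
S2 does not apply.
S3 applies: 4 − 4 = 0.
S5 applies: 0 + 1 = 1.
S6 applies (level before this adjustment is 1 < 6, so +1): 1 + 1 = 2.
Final offense level: 2.
Criminal history: 11 prior points → Category Serious (7-15).
Level 2 falls in the 1-2 band.
Grid: Level 1-2 × Category Serious = 92-124 weeks.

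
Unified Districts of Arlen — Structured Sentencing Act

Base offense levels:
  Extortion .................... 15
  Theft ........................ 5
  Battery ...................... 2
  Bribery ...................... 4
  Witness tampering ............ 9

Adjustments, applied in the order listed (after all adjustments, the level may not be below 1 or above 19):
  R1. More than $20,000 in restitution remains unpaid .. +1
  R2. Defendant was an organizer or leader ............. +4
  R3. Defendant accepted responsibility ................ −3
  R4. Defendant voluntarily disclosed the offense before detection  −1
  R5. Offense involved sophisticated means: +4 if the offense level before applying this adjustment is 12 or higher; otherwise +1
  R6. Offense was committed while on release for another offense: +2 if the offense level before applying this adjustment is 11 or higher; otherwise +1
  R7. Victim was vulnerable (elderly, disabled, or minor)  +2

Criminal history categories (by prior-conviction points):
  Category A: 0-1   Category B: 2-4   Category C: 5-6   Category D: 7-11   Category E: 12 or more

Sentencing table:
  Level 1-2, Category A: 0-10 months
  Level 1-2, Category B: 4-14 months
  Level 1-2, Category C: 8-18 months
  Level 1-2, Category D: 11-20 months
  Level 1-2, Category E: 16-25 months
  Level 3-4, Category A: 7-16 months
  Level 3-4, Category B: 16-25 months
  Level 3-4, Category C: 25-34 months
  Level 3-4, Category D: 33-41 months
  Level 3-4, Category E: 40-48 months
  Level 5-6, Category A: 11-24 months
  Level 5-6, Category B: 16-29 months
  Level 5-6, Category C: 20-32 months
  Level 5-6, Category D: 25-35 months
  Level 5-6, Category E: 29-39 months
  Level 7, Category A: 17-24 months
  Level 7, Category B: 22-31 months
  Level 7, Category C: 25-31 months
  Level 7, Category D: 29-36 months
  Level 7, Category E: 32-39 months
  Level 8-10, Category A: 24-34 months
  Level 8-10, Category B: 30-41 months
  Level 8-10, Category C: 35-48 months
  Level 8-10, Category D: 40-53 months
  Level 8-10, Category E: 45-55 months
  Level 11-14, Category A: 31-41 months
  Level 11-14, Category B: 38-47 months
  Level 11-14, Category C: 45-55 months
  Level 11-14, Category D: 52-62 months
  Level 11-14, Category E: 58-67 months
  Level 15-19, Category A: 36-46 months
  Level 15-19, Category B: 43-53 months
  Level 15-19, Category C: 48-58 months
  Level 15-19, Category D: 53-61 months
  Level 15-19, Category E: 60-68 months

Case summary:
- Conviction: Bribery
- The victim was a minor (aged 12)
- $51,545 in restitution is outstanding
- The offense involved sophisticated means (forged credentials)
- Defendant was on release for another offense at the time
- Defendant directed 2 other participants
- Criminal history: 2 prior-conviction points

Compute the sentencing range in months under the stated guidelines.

Base offense level for bribery: 4.
R1 applies: 4 + 1 = 5.
R2 applies: 5 + 4 = 9.
R3 does not apply.
R4 does not apply.
R5 applies (level before this adjustment is 9 < 12, so +1): 9 + 1 = 10.
R6 applies (level before this adjustment is 10 < 11, so +1): 10 + 1 = 11.
R7 applies: 11 + 2 = 13.
Final offense level: 13.
Criminal history: 2 prior points → Category B (2-4).
Level 13 falls in the 11-14 band.
Grid: Level 11-14 × Category B = 38-47 months.

38-47 months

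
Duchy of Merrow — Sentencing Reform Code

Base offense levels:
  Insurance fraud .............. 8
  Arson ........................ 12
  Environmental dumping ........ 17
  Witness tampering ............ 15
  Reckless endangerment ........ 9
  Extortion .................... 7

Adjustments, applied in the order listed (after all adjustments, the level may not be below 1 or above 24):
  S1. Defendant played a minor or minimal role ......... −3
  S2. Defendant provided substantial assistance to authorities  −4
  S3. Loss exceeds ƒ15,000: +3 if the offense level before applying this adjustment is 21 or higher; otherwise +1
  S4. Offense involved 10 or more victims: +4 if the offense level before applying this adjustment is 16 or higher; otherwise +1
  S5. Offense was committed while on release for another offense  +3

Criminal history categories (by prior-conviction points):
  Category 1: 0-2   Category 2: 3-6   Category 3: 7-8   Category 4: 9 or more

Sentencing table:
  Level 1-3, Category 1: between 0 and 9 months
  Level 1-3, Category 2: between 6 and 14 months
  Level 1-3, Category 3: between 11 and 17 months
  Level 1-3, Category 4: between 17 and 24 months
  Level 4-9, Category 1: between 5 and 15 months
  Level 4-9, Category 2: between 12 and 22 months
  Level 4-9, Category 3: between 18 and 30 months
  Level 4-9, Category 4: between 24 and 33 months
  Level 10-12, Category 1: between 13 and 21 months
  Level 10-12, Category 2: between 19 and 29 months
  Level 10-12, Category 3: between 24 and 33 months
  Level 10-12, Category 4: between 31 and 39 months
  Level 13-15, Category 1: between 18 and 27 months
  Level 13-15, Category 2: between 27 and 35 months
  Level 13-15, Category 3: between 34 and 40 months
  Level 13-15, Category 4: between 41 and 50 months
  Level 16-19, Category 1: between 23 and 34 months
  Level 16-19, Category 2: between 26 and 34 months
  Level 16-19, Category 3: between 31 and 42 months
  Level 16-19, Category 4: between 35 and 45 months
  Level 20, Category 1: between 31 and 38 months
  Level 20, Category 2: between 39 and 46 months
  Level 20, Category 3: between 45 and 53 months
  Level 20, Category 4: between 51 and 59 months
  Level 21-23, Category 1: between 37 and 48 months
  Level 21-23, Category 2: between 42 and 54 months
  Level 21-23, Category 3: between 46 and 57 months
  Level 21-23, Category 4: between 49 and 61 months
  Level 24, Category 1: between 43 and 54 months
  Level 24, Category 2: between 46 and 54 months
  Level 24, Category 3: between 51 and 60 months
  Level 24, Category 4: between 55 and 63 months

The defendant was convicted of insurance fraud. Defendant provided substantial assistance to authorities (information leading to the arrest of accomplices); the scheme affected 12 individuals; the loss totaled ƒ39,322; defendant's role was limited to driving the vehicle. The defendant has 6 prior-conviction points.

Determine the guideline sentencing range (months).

6-14 months

Base offense level for insurance fraud: 8.
S1 applies: 8 − 3 = 5.
S2 applies: 5 − 4 = 1.
S3 applies (level before this adjustment is 1 < 21, so +1): 1 + 1 = 2.
S4 applies (level before this adjustment is 2 < 16, so +1): 2 + 1 = 3.
S5 does not apply.
Final offense level: 3.
Criminal history: 6 prior points → Category 2 (3-6).
Level 3 falls in the 1-3 band.
Grid: Level 1-3 × Category 2 = 6-14 months.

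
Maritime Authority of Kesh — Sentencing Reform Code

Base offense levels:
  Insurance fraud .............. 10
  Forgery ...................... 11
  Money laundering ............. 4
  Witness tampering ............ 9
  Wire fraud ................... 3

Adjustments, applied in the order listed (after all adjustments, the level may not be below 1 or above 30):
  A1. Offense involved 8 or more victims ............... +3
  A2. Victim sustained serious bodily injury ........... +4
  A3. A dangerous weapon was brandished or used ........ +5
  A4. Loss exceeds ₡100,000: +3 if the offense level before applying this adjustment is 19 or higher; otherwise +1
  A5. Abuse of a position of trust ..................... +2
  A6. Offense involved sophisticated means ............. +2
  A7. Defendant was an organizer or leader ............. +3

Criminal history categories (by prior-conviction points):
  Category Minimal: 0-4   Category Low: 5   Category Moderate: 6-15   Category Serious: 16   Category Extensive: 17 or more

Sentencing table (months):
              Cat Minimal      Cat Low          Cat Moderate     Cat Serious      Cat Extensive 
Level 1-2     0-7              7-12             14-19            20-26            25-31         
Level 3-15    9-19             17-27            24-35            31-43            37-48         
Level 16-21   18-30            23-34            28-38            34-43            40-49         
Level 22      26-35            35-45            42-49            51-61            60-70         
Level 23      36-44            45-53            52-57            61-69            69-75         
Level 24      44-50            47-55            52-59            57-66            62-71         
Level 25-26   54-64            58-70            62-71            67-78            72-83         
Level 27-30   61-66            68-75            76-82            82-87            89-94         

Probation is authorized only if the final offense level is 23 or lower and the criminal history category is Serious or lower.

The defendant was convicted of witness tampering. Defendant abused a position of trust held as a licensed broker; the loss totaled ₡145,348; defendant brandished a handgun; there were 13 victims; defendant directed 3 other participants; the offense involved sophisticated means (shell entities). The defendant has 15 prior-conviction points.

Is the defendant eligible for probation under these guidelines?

No

Base offense level for witness tampering: 9.
A1 applies: 9 + 3 = 12.
A3 applies: 12 + 5 = 17.
A4 applies (level before this adjustment is 17 < 19, so +1): 17 + 1 = 18.
A5 applies: 18 + 2 = 20.
A6 applies: 20 + 2 = 22.
A7 applies: 22 + 3 = 25.
Final offense level: 25.
Criminal history: 15 prior points → Category Moderate (6-15).
Level 25 falls in the 25-26 band.
Grid: Level 25-26 × Category Moderate = 62-71 months.
Probation check: level 25 > 23 and category Moderate ≤ Serious → not eligible.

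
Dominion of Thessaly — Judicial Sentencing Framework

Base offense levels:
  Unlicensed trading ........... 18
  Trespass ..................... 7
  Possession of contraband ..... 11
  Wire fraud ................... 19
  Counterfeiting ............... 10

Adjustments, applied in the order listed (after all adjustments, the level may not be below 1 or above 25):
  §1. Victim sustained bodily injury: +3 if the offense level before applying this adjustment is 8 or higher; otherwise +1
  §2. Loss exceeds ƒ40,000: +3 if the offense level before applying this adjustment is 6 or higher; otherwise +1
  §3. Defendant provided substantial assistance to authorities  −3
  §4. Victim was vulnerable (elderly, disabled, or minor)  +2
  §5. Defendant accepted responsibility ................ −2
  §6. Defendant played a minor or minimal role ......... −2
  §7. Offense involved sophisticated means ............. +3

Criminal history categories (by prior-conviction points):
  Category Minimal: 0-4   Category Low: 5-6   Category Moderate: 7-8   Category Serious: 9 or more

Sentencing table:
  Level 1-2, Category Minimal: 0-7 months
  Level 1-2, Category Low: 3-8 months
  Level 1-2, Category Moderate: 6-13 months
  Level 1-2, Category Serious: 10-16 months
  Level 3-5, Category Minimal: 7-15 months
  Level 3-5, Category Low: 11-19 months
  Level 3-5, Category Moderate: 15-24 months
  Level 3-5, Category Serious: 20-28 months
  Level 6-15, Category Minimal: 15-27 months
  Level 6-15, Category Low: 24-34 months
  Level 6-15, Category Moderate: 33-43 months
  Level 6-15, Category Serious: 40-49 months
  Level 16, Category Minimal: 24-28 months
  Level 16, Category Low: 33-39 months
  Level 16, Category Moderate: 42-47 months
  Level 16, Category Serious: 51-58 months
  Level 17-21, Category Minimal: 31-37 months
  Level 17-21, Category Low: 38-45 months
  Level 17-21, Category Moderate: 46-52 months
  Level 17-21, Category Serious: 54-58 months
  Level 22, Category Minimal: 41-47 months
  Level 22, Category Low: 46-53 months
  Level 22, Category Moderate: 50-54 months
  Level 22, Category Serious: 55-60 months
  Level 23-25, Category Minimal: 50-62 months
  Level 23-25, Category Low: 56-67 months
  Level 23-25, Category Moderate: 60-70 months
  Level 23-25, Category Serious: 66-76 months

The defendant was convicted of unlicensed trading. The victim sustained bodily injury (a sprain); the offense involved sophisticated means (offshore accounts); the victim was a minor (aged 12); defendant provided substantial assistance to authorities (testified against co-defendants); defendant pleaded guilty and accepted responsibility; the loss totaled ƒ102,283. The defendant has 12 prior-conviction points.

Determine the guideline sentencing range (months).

66-76 months

Base offense level for unlicensed trading: 18.
§1 applies (level before this adjustment is 18 ≥ 8, so +3): 18 + 3 = 21.
§2 applies (level before this adjustment is 21 ≥ 6, so +3): 21 + 3 = 24.
§3 applies: 24 − 3 = 21.
§4 applies: 21 + 2 = 23.
§5 applies: 23 − 2 = 21.
§7 applies: 21 + 3 = 24.
Final offense level: 24.
Criminal history: 12 prior points → Category Serious (9+).
Level 24 falls in the 23-25 band.
Grid: Level 23-25 × Category Serious = 66-76 months.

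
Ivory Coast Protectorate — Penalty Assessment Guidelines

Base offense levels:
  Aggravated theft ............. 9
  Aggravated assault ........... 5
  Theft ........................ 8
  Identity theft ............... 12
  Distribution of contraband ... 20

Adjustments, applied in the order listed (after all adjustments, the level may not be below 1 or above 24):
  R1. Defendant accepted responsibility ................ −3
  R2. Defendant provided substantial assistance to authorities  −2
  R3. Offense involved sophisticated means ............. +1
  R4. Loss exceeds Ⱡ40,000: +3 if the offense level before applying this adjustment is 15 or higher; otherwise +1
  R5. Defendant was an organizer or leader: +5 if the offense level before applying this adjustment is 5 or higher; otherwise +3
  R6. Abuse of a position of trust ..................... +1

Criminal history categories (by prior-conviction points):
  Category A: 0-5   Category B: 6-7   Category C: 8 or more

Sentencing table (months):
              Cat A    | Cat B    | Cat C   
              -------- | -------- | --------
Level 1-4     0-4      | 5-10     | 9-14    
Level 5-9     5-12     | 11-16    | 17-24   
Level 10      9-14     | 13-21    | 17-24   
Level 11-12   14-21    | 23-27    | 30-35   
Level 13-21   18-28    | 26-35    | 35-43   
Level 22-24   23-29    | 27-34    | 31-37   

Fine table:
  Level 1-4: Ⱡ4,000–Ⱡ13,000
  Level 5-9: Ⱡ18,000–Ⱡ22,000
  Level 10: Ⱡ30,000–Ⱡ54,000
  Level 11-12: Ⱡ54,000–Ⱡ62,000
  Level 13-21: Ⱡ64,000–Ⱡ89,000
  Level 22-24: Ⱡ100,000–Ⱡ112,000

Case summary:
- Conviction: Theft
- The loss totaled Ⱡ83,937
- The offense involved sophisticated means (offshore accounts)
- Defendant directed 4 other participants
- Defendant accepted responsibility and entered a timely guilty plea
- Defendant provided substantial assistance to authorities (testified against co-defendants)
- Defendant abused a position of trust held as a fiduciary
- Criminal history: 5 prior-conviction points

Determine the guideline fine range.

Ⱡ54,000–Ⱡ62,000

Base offense level for theft: 8.
R1 applies: 8 − 3 = 5.
R2 applies: 5 − 2 = 3.
R3 applies: 3 + 1 = 4.
R4 applies (level before this adjustment is 4 < 15, so +1): 4 + 1 = 5.
R5 applies (level before this adjustment is 5 ≥ 5, so +5): 5 + 5 = 10.
R6 applies: 10 + 1 = 11.
Final offense level: 11.
Level 11 falls in the 11-12 band.
Fine table: Level 11-12 → Ⱡ54,000–Ⱡ62,000.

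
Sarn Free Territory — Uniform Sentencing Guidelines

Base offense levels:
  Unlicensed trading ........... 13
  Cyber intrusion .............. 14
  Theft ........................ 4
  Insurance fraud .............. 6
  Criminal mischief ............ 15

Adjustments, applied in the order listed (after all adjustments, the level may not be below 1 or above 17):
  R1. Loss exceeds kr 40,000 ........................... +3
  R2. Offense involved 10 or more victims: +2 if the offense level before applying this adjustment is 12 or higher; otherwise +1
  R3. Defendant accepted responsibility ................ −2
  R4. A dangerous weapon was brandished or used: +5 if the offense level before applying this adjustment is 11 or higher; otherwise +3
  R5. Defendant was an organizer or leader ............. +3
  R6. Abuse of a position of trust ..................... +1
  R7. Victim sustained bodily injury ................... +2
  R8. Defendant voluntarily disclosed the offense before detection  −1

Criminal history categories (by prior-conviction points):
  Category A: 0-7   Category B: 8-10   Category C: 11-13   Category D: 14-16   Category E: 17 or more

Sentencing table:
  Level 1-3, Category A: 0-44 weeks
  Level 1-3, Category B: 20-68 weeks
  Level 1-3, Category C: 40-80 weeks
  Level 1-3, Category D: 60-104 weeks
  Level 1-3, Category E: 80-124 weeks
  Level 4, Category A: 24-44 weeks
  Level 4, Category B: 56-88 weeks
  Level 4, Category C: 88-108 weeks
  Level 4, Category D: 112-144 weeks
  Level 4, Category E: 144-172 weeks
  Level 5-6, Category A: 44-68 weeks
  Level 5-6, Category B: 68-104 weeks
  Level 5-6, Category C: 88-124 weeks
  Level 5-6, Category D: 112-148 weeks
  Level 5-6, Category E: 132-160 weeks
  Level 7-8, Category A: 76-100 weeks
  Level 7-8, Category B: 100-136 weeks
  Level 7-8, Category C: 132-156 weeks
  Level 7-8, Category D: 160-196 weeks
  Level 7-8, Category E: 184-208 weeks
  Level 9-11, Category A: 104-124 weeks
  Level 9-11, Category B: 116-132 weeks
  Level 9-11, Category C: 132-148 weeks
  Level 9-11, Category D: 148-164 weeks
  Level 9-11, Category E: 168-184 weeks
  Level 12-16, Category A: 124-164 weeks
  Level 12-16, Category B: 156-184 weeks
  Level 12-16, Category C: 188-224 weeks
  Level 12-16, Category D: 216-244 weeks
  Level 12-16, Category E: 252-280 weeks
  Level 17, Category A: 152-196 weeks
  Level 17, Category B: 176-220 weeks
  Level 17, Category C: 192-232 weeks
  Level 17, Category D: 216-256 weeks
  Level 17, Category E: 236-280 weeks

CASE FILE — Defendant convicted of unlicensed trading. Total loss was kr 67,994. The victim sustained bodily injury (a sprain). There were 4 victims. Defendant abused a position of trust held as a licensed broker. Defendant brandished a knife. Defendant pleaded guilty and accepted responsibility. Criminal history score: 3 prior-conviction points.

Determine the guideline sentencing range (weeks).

Base offense level for unlicensed trading: 13.
R1 applies: 13 + 3 = 16.
R3 applies: 16 − 2 = 14.
R4 applies (level before this adjustment is 14 ≥ 11, so +5): 14 + 5 = 19.
R6 applies: 19 + 1 = 20.
R7 applies: 20 + 2 = 22.
Level 22 exceeds the maximum of 17; capped at 17.
Final offense level: 17.
Criminal history: 3 prior points → Category A (0-7).
Level 17 falls in the 17 band.
Grid: Level 17 × Category A = 152-196 weeks.

152-196 weeks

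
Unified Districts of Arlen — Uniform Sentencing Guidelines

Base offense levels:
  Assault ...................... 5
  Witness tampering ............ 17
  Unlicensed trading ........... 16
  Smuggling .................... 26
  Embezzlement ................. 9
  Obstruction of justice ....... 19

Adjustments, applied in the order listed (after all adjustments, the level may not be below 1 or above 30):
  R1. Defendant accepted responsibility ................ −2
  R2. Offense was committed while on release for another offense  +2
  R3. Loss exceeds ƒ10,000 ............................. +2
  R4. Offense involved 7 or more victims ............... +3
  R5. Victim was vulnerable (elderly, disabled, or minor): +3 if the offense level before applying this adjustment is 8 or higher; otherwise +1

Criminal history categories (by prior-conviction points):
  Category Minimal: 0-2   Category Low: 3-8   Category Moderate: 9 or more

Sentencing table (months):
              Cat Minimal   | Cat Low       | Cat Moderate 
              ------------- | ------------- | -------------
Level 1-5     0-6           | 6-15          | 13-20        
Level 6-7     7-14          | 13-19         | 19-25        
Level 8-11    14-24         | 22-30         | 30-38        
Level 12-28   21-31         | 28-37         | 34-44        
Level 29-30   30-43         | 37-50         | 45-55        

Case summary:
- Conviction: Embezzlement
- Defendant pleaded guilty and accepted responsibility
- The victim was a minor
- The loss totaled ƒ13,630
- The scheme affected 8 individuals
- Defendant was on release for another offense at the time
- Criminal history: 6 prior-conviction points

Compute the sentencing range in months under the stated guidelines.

28-37 months

Base offense level for embezzlement: 9.
R1 applies: 9 − 2 = 7.
R2 applies: 7 + 2 = 9.
R3 applies: 9 + 2 = 11.
R4 applies: 11 + 3 = 14.
R5 applies (level before this adjustment is 14 ≥ 8, so +3): 14 + 3 = 17.
Final offense level: 17.
Criminal history: 6 prior points → Category Low (3-8).
Level 17 falls in the 12-28 band.
Grid: Level 12-28 × Category Low = 28-37 months.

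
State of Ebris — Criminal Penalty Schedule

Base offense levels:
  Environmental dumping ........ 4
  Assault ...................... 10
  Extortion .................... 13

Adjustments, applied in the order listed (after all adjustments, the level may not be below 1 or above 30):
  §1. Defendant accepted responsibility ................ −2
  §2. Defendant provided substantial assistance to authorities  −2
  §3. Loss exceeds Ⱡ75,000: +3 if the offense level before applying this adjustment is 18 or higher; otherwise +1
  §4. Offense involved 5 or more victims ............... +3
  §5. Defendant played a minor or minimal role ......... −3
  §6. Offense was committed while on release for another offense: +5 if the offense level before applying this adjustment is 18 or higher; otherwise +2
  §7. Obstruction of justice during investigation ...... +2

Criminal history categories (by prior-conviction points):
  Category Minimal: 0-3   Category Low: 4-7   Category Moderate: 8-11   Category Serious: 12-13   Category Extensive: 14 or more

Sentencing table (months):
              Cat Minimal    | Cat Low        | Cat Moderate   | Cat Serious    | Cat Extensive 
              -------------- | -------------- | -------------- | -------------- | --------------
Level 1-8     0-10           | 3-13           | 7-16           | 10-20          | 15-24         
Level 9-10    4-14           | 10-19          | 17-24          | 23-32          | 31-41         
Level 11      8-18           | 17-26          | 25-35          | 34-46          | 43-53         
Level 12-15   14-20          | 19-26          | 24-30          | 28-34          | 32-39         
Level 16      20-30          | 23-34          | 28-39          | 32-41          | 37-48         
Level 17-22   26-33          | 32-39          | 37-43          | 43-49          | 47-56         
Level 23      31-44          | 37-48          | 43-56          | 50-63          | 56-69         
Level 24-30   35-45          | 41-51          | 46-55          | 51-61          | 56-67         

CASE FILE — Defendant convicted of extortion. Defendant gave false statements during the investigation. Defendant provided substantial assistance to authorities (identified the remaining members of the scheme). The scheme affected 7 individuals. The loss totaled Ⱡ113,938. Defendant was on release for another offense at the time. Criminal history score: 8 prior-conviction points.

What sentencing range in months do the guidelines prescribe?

Base offense level for extortion: 13.
§2 applies: 13 − 2 = 11.
§3 applies (level before this adjustment is 11 < 18, so +1): 11 + 1 = 12.
§4 applies: 12 + 3 = 15.
§6 applies (level before this adjustment is 15 < 18, so +2): 15 + 2 = 17.
§7 applies: 17 + 2 = 19.
Final offense level: 19.
Criminal history: 8 prior points → Category Moderate (8-11).
Level 19 falls in the 17-22 band.
Grid: Level 17-22 × Category Moderate = 37-43 months.

37-43 months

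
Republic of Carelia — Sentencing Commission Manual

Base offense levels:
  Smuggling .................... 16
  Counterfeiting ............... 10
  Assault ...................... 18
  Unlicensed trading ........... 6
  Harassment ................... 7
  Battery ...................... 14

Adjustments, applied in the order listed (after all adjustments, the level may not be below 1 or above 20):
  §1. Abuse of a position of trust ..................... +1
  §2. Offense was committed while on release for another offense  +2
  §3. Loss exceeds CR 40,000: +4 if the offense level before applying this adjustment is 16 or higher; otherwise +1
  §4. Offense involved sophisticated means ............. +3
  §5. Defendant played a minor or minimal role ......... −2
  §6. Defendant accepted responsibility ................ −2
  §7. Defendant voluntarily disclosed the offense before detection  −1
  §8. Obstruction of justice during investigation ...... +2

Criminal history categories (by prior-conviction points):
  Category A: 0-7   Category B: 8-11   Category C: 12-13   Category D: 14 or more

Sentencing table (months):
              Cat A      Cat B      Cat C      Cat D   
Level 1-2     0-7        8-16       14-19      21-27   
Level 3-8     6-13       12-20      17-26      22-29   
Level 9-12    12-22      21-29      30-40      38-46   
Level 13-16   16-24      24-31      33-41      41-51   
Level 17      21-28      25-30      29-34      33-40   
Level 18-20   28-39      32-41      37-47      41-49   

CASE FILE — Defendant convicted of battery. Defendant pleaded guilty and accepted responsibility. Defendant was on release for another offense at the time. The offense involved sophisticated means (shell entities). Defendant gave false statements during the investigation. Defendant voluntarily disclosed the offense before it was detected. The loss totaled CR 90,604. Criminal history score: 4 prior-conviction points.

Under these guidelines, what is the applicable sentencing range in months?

Base offense level for battery: 14.
§2 applies: 14 + 2 = 16.
§3 applies (level before this adjustment is 16 ≥ 16, so +4): 16 + 4 = 20.
§4 applies: 20 + 3 = 23.
§6 applies: 23 − 2 = 21.
§7 applies: 21 − 1 = 20.
§8 applies: 20 + 2 = 22.
Level 22 exceeds the maximum of 20; capped at 20.
Final offense level: 20.
Criminal history: 4 prior points → Category A (0-7).
Level 20 falls in the 18-20 band.
Grid: Level 18-20 × Category A = 28-39 months.

28-39 months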